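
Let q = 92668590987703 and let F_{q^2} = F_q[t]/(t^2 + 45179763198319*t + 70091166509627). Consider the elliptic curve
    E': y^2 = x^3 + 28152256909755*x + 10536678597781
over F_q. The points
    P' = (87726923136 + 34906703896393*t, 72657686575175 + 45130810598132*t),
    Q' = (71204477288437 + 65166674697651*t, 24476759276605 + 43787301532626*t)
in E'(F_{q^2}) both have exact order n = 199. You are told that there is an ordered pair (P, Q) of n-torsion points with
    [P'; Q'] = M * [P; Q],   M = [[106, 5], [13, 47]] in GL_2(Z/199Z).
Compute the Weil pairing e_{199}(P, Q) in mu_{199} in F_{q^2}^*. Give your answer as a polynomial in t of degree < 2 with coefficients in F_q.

e_{199} is bilinear + alternating on E[199], so e_{199}(106*P + 5*Q, 13*P + 47*Q) = e_{199}(P,Q)^(106*47-5*13).
det(M) mod 199 = 141; its inverse in (Z/199)^* is 24 (check: 141*24 mod 199 = 1).
Double-and-add over 11000111: 8-1 doublings, 5-1 additions; each step l_{T,T}/v_{2T} or l_{T,P'}/v at Q'+S for random S.
Miller gives e_{199}(P',Q') = 13501822670142 + 46451295725905*t in F_{92668590987703^2}.
(13501822670142 + 46451295725905*t)^{24} mod (92668590987703,f) = 66425878215819 + 20859362042985*t.

66425878215819 + 20859362042985*t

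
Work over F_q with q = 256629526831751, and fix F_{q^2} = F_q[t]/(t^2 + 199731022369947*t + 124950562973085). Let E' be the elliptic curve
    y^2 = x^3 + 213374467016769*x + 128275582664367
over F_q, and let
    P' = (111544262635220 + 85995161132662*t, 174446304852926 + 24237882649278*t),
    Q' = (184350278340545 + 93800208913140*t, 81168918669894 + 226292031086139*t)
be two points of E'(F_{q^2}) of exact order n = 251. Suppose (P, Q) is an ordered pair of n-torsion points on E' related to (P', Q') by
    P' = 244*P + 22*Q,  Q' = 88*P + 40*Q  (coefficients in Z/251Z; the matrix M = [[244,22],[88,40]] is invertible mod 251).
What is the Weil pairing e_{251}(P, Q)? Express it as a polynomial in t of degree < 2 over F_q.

188285817261985 + 176663076157978*t

Since e_{251}(P,P)=e_{251}(Q,Q)=1 and e_{251}(Q,P)=e_{251}(P,Q)^{-1}, expanding e_{251}(244*P + 22*Q,88*P + 40*Q) leaves e(P,Q)^det(M).
Hence e(P,Q) = e(P',Q')^{216} where 216 = 43^{-1} mod 251.
n = 251 = (11111011)_2 (8 bits, wt 7); accumulate f_{251,P'}(Q'+S)/f_{251,P'}(S) along the 7-step ladder.
So e_{251}(P',Q') = 93884348467283 + 142786826011348*t.
Thus e_{251}(P,Q) = 188285817261985 + 176663076157978*t.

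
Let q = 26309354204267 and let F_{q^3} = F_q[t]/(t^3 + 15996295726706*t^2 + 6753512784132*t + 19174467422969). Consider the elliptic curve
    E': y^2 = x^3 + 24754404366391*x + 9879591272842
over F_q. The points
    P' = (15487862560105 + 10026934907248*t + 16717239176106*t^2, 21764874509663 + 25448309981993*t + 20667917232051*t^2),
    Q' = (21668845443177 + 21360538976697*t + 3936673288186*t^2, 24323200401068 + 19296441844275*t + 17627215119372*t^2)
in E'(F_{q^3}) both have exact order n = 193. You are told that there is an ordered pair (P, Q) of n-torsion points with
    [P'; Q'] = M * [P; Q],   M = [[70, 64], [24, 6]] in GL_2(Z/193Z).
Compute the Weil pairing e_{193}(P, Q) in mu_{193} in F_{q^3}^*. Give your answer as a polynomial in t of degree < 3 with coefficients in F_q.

22725329147635 + 18634782938958*t + 25152432354771*t^2

Alternating bilinearity on E[193] (values in mu_{193} in F_{26309354204267^3}) gives e(P',Q') = e(P,Q)^det(M).
det M = 70*6 - 64*24 = -1116 = 42 (mod 193); 42^{-1} = 23 (mod 193).
Miller loop for e_{193} over F_{26309354204267^3}: bits of 193 = 11000001; 7 double steps + 2 add steps, l/v at each.
The quotient is 25809867486726 + 21135397390077*t + 23686355734200*t^2.
Raise to 23: e(P,Q) = 22725329147635 + 18634782938958*t + 25152432354771*t^2 in mu_{193}.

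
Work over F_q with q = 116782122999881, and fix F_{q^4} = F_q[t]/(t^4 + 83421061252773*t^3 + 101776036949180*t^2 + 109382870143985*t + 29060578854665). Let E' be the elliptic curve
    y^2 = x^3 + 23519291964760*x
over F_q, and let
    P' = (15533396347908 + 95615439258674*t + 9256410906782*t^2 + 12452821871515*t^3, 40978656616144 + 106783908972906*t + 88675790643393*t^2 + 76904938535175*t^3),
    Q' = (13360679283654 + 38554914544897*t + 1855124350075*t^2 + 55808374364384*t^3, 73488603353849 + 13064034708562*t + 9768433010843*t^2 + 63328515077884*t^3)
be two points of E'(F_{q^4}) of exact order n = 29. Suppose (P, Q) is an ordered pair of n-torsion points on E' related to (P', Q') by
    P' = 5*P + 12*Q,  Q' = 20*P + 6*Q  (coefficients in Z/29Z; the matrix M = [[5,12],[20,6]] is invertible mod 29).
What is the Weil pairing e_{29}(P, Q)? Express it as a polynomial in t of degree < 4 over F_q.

23778686427535 + 23768708726980*t + 4972843080716*t^2 + 4825025086246*t^3

Since e_{29}(P,P)=e_{29}(Q,Q)=1 and e_{29}(Q,P)=e_{29}(P,Q)^{-1}, expanding e_{29}(5*P + 12*Q,20*P + 6*Q) leaves e(P,Q)^det(M).
So e_{29}(P,Q) = e_{29}(P',Q')^{4}, since 22*4 = 1 mod 29.
Miller loop for e_{29} over F_{116782122999881^4}: bits of 29 = 11101; 4 double steps + 3 add steps, l/v at each.
e_{29}(P',Q') = 6024672768895 + 38890324543509*t + 73708947583232*t^2 + 77057425904294*t^3.
e_{29}(P,Q) = (6024672768895 + 38890324543509*t + 73708947583232*t^2 + 77057425904294*t^3)^{4} = 23778686427535 + 23768708726980*t + 4972843080716*t^2 + 4825025086246*t^3.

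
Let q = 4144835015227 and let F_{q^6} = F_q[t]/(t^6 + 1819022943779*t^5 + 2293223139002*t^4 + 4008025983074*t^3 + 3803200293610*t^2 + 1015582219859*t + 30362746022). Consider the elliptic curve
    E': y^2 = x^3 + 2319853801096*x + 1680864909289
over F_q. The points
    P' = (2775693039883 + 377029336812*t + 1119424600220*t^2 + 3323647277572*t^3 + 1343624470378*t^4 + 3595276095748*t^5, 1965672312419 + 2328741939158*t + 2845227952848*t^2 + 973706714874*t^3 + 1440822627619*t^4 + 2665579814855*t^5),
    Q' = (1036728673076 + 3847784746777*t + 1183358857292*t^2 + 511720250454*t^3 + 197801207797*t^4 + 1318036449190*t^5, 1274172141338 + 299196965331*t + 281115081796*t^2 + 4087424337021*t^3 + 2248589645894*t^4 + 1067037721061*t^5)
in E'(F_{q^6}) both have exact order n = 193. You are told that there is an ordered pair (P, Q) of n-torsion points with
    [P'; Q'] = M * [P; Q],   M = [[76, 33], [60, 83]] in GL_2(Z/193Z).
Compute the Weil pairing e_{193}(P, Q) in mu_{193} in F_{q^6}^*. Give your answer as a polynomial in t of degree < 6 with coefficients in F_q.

e_{193}(aP+bQ,cP+dQ) = e_{193}(P,Q)^(ad-bc); with (a,b,c,d)=(76,33,60,83) this gives the det-193 law.
det M = 76*83 - 33*60 = 4328 = 82 (mod 193); 82^{-1} = 153 (mod 193).
Run Miller on y^2=x^3+2319853801096*x+1680864909289 over F_{4144835015227}: ladder 11000001 (8 bits); e = f_P(D_Q)/f_Q(D_P).
The quotient is 207079465396 + 2892188612374*t + 1966169071876*t^2 + 669523538806*t^3 + 3976265110285*t^4 + 592064391729*t^5.
Thus e_{193}(P,Q) = 333857937317 + 2445678284291*t + 1981989270707*t^2 + 3810531572865*t^3 + 301301556846*t^4 + 2509710708956*t^5.

333857937317 + 2445678284291*t + 1981989270707*t^2 + 3810531572865*t^3 + 301301556846*t^4 + 2509710708956*t^5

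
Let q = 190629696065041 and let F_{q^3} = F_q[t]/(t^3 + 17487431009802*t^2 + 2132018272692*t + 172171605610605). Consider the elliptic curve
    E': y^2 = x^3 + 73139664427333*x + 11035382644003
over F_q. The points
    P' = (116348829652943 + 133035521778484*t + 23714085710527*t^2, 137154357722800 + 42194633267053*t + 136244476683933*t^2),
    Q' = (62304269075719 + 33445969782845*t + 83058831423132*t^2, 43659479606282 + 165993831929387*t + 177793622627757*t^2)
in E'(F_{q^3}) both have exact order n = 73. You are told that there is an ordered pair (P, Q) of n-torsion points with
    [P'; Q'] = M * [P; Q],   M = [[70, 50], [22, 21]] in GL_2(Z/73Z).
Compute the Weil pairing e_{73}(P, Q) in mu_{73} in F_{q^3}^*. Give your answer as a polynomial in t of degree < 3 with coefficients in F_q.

54353607507114 + 11093022564626*t + 7375767045534*t^2

Since e_{73}(P,P)=e_{73}(Q,Q)=1 and e_{73}(Q,P)=e_{73}(P,Q)^{-1}, expanding e_{73}(70*P + 50*Q,22*P + 21*Q) leaves e(P,Q)^det(M).
Inverting 5 mod 73: 44. Thus e_{73}(P,Q) = e(P',Q')^{44}.
n = 73 = (1001001)_2 (7 bits, wt 3); accumulate f_{73,P'}(Q'+S)/f_{73,P'}(S) along the 6-step ladder.
So e_{73}(P',Q') = 189787932112951 + 18264420762615*t + 154989652269002*t^2.
Raise to 44: e(P,Q) = 54353607507114 + 11093022564626*t + 7375767045534*t^2 in mu_{73}.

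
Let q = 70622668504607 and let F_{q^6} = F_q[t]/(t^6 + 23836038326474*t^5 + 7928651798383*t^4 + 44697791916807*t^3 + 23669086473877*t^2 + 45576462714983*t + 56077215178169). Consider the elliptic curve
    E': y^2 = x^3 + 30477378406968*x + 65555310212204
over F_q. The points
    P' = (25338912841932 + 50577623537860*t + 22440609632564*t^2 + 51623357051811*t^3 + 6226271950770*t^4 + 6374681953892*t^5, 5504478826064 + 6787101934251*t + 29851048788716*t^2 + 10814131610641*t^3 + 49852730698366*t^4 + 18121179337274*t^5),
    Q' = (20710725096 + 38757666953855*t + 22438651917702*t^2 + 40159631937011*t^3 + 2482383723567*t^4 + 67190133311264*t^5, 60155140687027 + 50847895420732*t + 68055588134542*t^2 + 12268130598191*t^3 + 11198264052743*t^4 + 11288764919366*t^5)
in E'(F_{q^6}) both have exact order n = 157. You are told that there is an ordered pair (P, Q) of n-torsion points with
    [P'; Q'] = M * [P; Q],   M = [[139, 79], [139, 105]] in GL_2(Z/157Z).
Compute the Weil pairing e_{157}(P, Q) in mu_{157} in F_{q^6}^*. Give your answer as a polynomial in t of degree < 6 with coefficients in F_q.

44372879469830 + 14878487166766*t + 32958691960881*t^2 + 8754204969836*t^3 + 23369215646205*t^4 + 970402397872*t^5

e_{157}(aP+bQ,cP+dQ) = e_{157}(P,Q)^(ad-bc); with (a,b,c,d)=(139,79,139,105) this gives the det-157 law.
139*105 - 79*139 = 3614; reduced mod 157: det = 3, inverse 105.
n = 157 = (10011101)_2 (8 bits, wt 5); accumulate f_{157,P'}(Q'+S)/f_{157,P'}(S) along the 7-step ladder.
Result: e(P',Q') = 24089847170460 + 27127565276384*t + 29973047309549*t^2 + 58964209143516*t^3 + 34860006502544*t^4 + 17127325282759*t^5.
Thus e_{157}(P,Q) = 44372879469830 + 14878487166766*t + 32958691960881*t^2 + 8754204969836*t^3 + 23369215646205*t^4 + 970402397872*t^5.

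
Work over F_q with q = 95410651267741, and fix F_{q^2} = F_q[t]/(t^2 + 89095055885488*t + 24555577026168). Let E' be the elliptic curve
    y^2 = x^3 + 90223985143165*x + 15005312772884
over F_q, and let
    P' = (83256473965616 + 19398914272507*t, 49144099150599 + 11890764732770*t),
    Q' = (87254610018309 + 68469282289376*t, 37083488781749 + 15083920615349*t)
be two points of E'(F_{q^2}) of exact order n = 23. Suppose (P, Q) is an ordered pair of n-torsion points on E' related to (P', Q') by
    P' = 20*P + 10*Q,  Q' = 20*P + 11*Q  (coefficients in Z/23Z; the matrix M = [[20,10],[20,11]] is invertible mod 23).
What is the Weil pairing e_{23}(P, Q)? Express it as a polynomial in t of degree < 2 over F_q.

e_{23} is bilinear + alternating on E[23], so e_{23}(20*P + 10*Q, 20*P + 11*Q) = e_{23}(P,Q)^(20*11-10*20).
So e_{23}(P,Q) = e_{23}(P',Q')^{15}, since 20*15 = 1 mod 23.
Run Miller on y^2=x^3+90223985143165*x+15005312772884 over F_{95410651267741}: ladder 10111 (5 bits); e = f_P(D_Q)/f_Q(D_P).
So e_{23}(P',Q') = 39744471105504 + 49806459020829*t.
(39744471105504 + 49806459020829*t)^{15} mod (95410651267741,f) = 41242768332195 + 84291978059388*t.

41242768332195 + 84291978059388*t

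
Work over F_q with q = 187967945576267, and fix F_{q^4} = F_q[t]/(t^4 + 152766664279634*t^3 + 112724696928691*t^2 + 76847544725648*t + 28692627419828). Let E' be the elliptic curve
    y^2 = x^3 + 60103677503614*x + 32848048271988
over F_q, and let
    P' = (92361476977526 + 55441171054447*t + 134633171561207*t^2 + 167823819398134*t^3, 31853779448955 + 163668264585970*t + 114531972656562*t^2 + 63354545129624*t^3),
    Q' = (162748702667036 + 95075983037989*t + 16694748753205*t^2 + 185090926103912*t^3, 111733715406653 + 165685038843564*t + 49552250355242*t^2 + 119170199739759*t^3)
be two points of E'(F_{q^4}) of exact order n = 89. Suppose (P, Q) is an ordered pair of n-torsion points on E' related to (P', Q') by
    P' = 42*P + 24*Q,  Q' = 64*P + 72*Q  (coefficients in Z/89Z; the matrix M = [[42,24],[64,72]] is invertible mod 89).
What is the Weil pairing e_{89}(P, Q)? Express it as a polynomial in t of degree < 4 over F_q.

Since e_{89}(P,P)=e_{89}(Q,Q)=1 and e_{89}(Q,P)=e_{89}(P,Q)^{-1}, expanding e_{89}(42*P + 24*Q,64*P + 72*Q) leaves e(P,Q)^det(M).
det M = 42*72 - 24*64 = 1488 = 64 (mod 89); 64^{-1} = 32 (mod 89).
Miller loop for e_{89} over F_{187967945576267^4}: bits of 89 = 1011001; 6 double steps + 3 add steps, l/v at each.
Miller gives e_{89}(P',Q') = 145445484794434 + 122925669680671*t + 23017710741917*t^2 + 181363692279751*t^3 in F_{187967945576267^4}.
(145445484794434 + 122925669680671*t + 23017710741917*t^2 + 181363692279751*t^3)^{32} mod (187967945576267,f) = 137806783140204 + 39925394556292*t + 116647890104997*t^2 + 5980208389315*t^3.

137806783140204 + 39925394556292*t + 116647890104997*t^2 + 5980208389315*t^3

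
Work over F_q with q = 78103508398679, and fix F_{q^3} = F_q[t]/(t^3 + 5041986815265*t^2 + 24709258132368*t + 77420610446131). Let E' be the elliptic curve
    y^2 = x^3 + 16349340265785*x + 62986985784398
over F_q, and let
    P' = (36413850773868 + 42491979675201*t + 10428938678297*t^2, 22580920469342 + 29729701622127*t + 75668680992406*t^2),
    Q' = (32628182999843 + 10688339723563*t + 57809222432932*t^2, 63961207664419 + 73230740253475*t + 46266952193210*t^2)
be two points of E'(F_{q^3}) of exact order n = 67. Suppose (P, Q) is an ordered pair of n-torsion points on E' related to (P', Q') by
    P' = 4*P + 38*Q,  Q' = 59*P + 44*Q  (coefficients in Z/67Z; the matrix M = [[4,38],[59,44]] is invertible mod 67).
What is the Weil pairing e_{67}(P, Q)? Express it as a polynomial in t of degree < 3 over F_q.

e_{67}(aP+bQ,cP+dQ) = e_{67}(P,Q)^(ad-bc); with (a,b,c,d)=(4,38,59,44) this gives the det-67 law.
4*44 - 38*59 = -2066; reduced mod 67: det = 11, inverse 61.
n = 67 = (1000011)_2 (7 bits, wt 3); accumulate f_{67,P'}(Q'+S)/f_{67,P'}(S) along the 6-step ladder.
So e_{67}(P',Q') = 40207664116870 + 23117895767826*t + 60463247435356*t^2.
Hence e(P,Q) = 23647888912145 + 156028641742*t + 24547627187973*t^2 in F_{78103508398679^3}^*.

23647888912145 + 156028641742*t + 24547627187973*t^2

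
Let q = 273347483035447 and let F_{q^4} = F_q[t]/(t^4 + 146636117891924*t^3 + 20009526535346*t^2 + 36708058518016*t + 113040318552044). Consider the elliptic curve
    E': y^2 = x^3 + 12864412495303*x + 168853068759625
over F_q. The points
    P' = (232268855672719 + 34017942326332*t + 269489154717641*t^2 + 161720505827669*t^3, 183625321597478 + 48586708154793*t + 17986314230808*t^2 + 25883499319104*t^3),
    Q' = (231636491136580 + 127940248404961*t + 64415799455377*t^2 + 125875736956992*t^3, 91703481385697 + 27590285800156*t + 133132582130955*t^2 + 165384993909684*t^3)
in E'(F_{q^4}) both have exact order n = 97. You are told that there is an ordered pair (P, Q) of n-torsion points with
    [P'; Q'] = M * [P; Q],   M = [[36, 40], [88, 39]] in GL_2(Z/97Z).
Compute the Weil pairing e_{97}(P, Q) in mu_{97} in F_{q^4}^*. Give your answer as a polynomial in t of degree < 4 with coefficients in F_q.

Since e_{97}(P,P)=e_{97}(Q,Q)=1 and e_{97}(Q,P)=e_{97}(P,Q)^{-1}, expanding e_{97}(36*P + 40*Q,88*P + 39*Q) leaves e(P,Q)^det(M).
Inverting 18 mod 97: 27. Thus e_{97}(P,Q) = e(P',Q')^{27}.
Build f_{97,P'} and f_{97,Q'} via the 7-bit ladder of 97=1100001_2; evaluate at shifted divisors; quotient in F_{273347483035447^4}.
So e_{97}(P',Q') = 223784632646543 + 148858370130662*t + 20995522684527*t^2 + 111565230872020*t^3.
(223784632646543 + 148858370130662*t + 20995522684527*t^2 + 111565230872020*t^3)^{27} mod (273347483035447,f) = 202092959430050 + 80791278944267*t + 30863816866978*t^2 + 6834097348863*t^3.

202092959430050 + 80791278944267*t + 30863816866978*t^2 + 6834097348863*t^3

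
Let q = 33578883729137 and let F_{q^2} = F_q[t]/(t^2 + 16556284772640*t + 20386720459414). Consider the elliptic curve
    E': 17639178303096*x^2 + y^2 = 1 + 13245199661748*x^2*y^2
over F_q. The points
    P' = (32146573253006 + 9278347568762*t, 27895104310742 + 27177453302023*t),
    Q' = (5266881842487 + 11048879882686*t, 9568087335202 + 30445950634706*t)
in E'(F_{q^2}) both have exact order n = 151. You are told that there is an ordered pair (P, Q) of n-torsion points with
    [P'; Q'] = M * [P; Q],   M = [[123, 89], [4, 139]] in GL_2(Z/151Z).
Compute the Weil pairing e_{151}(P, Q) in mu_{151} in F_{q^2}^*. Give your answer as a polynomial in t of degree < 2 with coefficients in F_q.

The 151-Weil pairing on E[151] over F_{33578883729137} is alternating-bilinear: e_{151}(P',Q') = e_{151}(P,Q)^det(M).
det M = 123*139 - 89*4 = 16741 = 131 (mod 151); 131^{-1} = 83 (mod 151).
Map (x,y)_Ed via u=(1+y)/(1-y), v=(1+y)/((1-y)x) to Montgomery A=2533133619210,B=19566469681743; then to (a',b')=(17403066739668,7476654158879).
n = 151 = (10010111)_2 (8 bits, wt 5); accumulate f_{151,P'}(Q'+S)/f_{151,P'}(S) along the 7-step ladder.
The quotient is 28094724121994 + 23800448720297*t.
e_{151}(P,Q) = (28094724121994 + 23800448720297*t)^{83} = 5467701252193 + 22711730500782*t.

5467701252193 + 22711730500782*t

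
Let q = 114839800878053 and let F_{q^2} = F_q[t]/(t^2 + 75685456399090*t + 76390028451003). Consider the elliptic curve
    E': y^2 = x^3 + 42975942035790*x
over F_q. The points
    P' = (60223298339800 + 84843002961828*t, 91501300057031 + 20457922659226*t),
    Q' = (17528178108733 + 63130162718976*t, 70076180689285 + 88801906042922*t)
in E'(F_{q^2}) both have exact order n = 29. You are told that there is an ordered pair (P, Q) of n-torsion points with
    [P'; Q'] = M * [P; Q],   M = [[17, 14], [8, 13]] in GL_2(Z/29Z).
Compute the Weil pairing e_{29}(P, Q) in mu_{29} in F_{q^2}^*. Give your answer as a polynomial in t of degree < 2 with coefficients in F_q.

e_{29}(aP+bQ,cP+dQ) = e_{29}(P,Q)^(ad-bc); with (a,b,c,d)=(17,14,8,13) this gives the det-29 law.
17*13 - 14*8 = 109; reduced mod 29: det = 22, inverse 4.
5-bit Miller (11101) on E'/F_{114839800878053} with a'=42975942035790, b'=0: accumulate tangent/chord ratios at Q'+S and P'+S'.
Miller gives e_{29}(P',Q') = 89026070310087 + 18865005817408*t in F_{114839800878053^2}.
(89026070310087 + 18865005817408*t)^{4} mod (114839800878053,f) = 132392428471 + 105780179460198*t.

132392428471 + 105780179460198*t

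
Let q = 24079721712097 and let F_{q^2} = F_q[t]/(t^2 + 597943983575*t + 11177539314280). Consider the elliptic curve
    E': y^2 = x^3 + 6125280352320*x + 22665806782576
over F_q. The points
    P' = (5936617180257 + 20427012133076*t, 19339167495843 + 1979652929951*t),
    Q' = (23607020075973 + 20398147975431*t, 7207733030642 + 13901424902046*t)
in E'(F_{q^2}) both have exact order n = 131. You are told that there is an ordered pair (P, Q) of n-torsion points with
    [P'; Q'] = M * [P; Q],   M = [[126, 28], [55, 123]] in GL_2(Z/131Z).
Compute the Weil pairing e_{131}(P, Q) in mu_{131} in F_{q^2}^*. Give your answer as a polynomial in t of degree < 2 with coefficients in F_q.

Under M = [[126,28],[55,123]] in GL_2(Z/131), e_{131}(P',Q') = e_{131}(P,Q)^(126*123-28*55 mod 131).
det M = 126*123 - 28*55 = 13958 = 72 (mod 131); 72^{-1} = 111 (mod 131).
8-bit Miller (10000011) on E'/F_{24079721712097} with a'=6125280352320, b'=22665806782576: accumulate tangent/chord ratios at Q'+S and P'+S'.
So e_{131}(P',Q') = 2146059285705 + 6963142183460*t.
Raise to 111: e(P,Q) = 16180070016446 + 20302705185200*t in mu_{131}.

16180070016446 + 20302705185200*t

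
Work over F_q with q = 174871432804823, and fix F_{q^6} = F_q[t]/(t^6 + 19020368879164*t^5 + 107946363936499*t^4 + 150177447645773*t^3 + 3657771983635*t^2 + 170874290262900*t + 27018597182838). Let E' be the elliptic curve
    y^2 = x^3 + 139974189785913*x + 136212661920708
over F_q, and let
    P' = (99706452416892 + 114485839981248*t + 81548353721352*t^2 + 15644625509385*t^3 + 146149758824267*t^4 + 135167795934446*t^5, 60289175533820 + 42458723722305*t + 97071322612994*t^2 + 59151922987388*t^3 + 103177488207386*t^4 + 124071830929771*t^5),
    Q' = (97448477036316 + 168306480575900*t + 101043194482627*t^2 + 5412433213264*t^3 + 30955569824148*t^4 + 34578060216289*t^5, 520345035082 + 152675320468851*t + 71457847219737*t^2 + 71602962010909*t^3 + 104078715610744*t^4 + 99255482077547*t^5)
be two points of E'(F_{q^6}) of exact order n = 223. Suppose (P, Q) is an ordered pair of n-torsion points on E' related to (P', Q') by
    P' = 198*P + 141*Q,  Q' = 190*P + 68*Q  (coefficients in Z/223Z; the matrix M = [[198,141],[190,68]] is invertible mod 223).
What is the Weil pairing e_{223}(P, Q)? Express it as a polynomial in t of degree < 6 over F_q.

93491742479635 + 165468146085878*t + 52826950457977*t^2 + 68220550733055*t^3 + 127237958691358*t^4 + 34901459528337*t^5

The 223-Weil pairing on E[223] over F_{174871432804823} is alternating-bilinear: e_{223}(P',Q') = e_{223}(P,Q)^det(M).
det(M) mod 223 = 54; its inverse in (Z/223)^* is 95 (check: 54*95 mod 223 = 1).
Build f_{223,P'} and f_{223,Q'} via the 8-bit ladder of 223=11011111_2; evaluate at shifted divisors; quotient in F_{174871432804823^6}.
The quotient is 171971249839489 + 45550834125637*t + 40521733543311*t^2 + 28138030949085*t^3 + 51892810385936*t^4 + 81270840186130*t^5.
Hence e(P,Q) = 93491742479635 + 165468146085878*t + 52826950457977*t^2 + 68220550733055*t^3 + 127237958691358*t^4 + 34901459528337*t^5 in F_{174871432804823^6}^*.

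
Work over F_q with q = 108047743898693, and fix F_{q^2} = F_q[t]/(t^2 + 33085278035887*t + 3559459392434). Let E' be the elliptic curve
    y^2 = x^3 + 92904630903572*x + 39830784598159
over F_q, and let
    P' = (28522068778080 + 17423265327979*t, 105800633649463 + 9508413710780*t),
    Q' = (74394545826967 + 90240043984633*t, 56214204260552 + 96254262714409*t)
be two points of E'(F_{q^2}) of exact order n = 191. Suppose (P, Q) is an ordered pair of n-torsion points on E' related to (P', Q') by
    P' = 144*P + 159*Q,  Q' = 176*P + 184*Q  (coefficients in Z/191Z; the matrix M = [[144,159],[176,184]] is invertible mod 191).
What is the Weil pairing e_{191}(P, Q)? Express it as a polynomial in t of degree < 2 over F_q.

Alternating bilinearity on E[191] (values in mu_{191} in F_{108047743898693^2}) gives e(P',Q') = e(P,Q)^det(M).
144*184 - 159*176 = -1488; reduced mod 191: det = 40, inverse 43.
Run Miller on y^2=x^3+92904630903572*x+39830784598159 over F_{108047743898693}: ladder 10111111 (8 bits); e = f_P(D_Q)/f_Q(D_P).
e_{191}(P',Q') = 97701278241249 + 3843464085802*t.
(97701278241249 + 3843464085802*t)^{43} mod (108047743898693,f) = 42664323481105 + 90695476581878*t.

42664323481105 + 90695476581878*t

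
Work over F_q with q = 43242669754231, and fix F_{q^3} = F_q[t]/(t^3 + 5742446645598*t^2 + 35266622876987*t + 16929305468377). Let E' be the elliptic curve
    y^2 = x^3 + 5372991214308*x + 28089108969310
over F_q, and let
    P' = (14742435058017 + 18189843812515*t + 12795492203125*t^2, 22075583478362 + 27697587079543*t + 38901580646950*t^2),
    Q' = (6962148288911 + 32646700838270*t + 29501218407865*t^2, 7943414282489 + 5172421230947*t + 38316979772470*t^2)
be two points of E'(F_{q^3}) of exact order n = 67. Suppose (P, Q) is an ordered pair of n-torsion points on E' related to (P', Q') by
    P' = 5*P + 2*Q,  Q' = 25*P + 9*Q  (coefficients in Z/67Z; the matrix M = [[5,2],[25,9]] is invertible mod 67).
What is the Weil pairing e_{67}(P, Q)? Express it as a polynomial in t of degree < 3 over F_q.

e_{67} is bilinear + alternating on E[67], so e_{67}(5*P + 2*Q, 25*P + 9*Q) = e_{67}(P,Q)^(5*9-2*25).
So e_{67}(P,Q) = e_{67}(P',Q')^{40}, since 62*40 = 1 mod 67.
n = 67 = (1000011)_2 (7 bits, wt 3); accumulate f_{67,P'}(Q'+S)/f_{67,P'}(S) along the 6-step ladder.
f_P(D_Q)/f_Q(D_P) = 10511723510106 + 29440702679382*t + 39832654985018*t^2.
(10511723510106 + 29440702679382*t + 39832654985018*t^2)^{40} mod (43242669754231,f) = 12090646064278 + 33754150436336*t + 16565283975536*t^2.

12090646064278 + 33754150436336*t + 16565283975536*t^2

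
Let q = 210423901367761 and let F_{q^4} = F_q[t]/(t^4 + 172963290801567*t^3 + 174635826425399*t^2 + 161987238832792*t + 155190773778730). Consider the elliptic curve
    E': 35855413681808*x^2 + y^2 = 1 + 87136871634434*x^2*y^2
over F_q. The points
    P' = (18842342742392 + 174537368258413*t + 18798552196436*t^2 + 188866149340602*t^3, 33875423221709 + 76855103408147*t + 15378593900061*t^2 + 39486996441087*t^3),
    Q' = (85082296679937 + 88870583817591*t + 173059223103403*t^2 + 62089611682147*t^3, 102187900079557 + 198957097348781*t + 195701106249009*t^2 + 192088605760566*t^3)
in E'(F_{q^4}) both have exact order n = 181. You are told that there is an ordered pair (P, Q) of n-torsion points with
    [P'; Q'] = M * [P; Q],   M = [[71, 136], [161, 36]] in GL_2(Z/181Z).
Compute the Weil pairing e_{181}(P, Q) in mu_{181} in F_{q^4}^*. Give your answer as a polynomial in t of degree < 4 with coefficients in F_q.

91334811520360 + 23340162651241*t + 88103025462290*t^2 + 160200888098456*t^3

e_{181} is bilinear + alternating on E[181], so e_{181}(71*P + 136*Q, 161*P + 36*Q) = e_{181}(P,Q)^(71*36-136*161).
det M = 71*36 - 136*161 = -19340 = 27 (mod 181); 27^{-1} = 114 (mod 181).
Map (x,y)_Ed via u=(1+y)/(1-y), v=(1+y)/((1-y)x) to Montgomery A=5471448585310,B=41770231008677; then to (a',b')=(196131038720748,40475973092114).
n = 181 = (10110101)_2 (8 bits, wt 5); accumulate f_{181,P'}(Q'+S)/f_{181,P'}(S) along the 7-step ladder.
Result: e(P',Q') = 130463206596402 + 82879248720355*t + 53563920983*t^2 + 34972436758091*t^3.
Thus e_{181}(P,Q) = 91334811520360 + 23340162651241*t + 88103025462290*t^2 + 160200888098456*t^3.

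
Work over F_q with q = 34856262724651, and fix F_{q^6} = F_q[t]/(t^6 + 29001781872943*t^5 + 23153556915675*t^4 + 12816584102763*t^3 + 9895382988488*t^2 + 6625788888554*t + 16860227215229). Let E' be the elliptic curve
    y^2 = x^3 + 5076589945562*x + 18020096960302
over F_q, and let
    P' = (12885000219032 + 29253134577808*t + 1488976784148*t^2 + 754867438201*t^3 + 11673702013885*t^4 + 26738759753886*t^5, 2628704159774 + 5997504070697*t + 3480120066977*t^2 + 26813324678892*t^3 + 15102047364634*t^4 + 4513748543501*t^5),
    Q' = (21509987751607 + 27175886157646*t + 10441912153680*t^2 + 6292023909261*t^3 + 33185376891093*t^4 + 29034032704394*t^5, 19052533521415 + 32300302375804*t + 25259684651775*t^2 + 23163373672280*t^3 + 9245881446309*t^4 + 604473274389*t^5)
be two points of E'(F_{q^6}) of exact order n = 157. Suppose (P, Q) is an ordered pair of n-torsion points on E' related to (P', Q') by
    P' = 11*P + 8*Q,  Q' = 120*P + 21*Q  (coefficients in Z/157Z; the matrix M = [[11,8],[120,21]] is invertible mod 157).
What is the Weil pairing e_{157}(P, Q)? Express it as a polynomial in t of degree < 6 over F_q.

12037488701354 + 8289479346723*t + 5440586192587*t^2 + 10294343098881*t^3 + 19563538171951*t^4 + 20246180061402*t^5

Under M = [[11,8],[120,21]] in GL_2(Z/157), e_{157}(P',Q') = e_{157}(P,Q)^(11*21-8*120 mod 157).
det M = 11*21 - 8*120 = -729 = 56 (mod 157); 56^{-1} = 143 (mod 157).
n = 157 = (10011101)_2 (8 bits, wt 5); accumulate f_{157,P'}(Q'+S)/f_{157,P'}(S) along the 7-step ladder.
Result: e(P',Q') = 34685352846736 + 21471529985778*t + 21139095861305*t^2 + 16290926846121*t^3 + 16992017767672*t^4 + 31155379815834*t^5.
(34685352846736 + 21471529985778*t + 21139095861305*t^2 + 16290926846121*t^3 + 16992017767672*t^4 + 31155379815834*t^5)^{143} mod (34856262724651,f) = 12037488701354 + 8289479346723*t + 5440586192587*t^2 + 10294343098881*t^3 + 19563538171951*t^4 + 20246180061402*t^5.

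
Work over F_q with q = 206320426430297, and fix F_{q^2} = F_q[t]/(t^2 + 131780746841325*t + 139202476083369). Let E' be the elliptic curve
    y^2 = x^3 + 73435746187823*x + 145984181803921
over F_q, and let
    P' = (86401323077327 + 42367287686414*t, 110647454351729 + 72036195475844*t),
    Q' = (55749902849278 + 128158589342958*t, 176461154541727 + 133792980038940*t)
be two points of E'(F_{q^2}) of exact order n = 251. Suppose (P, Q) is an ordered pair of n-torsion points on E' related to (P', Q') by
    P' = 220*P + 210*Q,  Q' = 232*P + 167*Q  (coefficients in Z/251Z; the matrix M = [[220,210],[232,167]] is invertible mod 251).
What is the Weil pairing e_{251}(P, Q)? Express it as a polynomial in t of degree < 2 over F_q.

118009991373442 + 34225873830281*t

Under M = [[220,210],[232,167]] in GL_2(Z/251), e_{251}(P',Q') = e_{251}(P,Q)^(220*167-210*232 mod 251).
Inverting 68 mod 251: 48. Thus e_{251}(P,Q) = e(P',Q')^{48}.
Miller loop for e_{251} over F_{206320426430297^2}: bits of 251 = 11111011; 7 double steps + 6 add steps, l/v at each.
The quotient is 170839370631315 + 94356267833517*t.
Finally e_{251}(P,Q) = 118009991373442 + 34225873830281*t.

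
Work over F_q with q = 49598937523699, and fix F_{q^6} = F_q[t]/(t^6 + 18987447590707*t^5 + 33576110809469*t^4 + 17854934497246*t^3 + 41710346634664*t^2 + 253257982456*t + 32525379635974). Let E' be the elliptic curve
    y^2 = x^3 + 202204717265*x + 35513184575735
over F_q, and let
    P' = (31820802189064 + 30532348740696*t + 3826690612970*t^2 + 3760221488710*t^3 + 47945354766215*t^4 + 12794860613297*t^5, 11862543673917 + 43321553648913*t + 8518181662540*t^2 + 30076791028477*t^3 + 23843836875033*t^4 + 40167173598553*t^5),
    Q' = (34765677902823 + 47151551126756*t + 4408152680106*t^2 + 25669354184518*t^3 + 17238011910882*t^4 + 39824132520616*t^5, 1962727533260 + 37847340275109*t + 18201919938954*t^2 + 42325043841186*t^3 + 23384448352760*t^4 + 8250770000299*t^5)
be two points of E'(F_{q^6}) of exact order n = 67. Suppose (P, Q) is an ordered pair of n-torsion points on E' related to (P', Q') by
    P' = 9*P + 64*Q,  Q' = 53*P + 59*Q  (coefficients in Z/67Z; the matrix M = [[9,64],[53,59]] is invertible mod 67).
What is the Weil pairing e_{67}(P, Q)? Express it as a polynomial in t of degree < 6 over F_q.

12045388945489 + 22350601235238*t + 13052072938413*t^2 + 49597434842584*t^3 + 6385456856480*t^4 + 28929866847129*t^5

The 67-Weil pairing on E[67] over F_{49598937523699} is alternating-bilinear: e_{67}(P',Q') = e_{67}(P,Q)^det(M).
det(M) mod 67 = 20; its inverse in (Z/67)^* is 57 (check: 20*57 mod 67 = 1).
n = 67 = (1000011)_2 (7 bits, wt 3); accumulate f_{67,P'}(Q'+S)/f_{67,P'}(S) along the 6-step ladder.
f_P(D_Q)/f_Q(D_P) = 1130514215109 + 6417376271897*t + 40235619977094*t^2 + 37885831259714*t^3 + 32409244217503*t^4 + 29632263989686*t^5.
e_{67}(P,Q) = (1130514215109 + 6417376271897*t + 40235619977094*t^2 + 37885831259714*t^3 + 32409244217503*t^4 + 29632263989686*t^5)^{57} = 12045388945489 + 22350601235238*t + 13052072938413*t^2 + 49597434842584*t^3 + 6385456856480*t^4 + 28929866847129*t^5.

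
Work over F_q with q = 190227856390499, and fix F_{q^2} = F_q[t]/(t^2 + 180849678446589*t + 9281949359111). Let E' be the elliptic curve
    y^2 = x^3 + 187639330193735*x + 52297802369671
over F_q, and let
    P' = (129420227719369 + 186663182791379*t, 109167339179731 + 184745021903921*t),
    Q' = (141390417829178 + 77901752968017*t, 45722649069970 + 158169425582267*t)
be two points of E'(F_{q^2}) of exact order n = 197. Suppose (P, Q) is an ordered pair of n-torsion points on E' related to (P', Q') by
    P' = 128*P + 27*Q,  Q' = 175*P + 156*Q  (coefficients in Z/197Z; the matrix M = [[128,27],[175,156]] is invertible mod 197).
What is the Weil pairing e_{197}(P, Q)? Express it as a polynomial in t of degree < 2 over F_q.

Since e_{197}(P,P)=e_{197}(Q,Q)=1 and e_{197}(Q,P)=e_{197}(P,Q)^{-1}, expanding e_{197}(128*P + 27*Q,175*P + 156*Q) leaves e(P,Q)^det(M).
128*156 - 27*175 = 15243; reduced mod 197: det = 74, inverse 8.
Double-and-add over 11000101: 8-1 doublings, 4-1 additions; each step l_{T,T}/v_{2T} or l_{T,P'}/v at Q'+S for random S.
So e_{197}(P',Q') = 186895443304426 + 109934896247875*t.
Thus e_{197}(P,Q) = 165826188919273 + 9489955400307*t.

165826188919273 + 9489955400307*t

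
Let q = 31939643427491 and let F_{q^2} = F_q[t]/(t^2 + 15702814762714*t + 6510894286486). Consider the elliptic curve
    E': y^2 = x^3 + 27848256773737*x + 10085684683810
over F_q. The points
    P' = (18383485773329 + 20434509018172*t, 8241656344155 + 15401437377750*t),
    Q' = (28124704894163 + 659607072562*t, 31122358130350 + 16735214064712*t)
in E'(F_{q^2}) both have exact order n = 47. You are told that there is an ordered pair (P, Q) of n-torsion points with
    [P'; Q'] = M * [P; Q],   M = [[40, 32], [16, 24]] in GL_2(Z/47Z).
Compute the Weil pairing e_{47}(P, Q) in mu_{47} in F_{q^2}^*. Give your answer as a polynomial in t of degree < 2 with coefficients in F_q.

14286686516208 + 8156752152874*t

Under M = [[40,32],[16,24]] in GL_2(Z/47), e_{47}(P',Q') = e_{47}(P,Q)^(40*24-32*16 mod 47).
det M = 40*24 - 32*16 = 448 = 25 (mod 47); 25^{-1} = 32 (mod 47).
Run Miller on y^2=x^3+27848256773737*x+10085684683810 over F_{31939643427491}: ladder 101111 (6 bits); e = f_P(D_Q)/f_Q(D_P).
The quotient is 7398885304874 + 8328540924402*t.
e_{47}(P,Q) = (7398885304874 + 8328540924402*t)^{32} = 14286686516208 + 8156752152874*t.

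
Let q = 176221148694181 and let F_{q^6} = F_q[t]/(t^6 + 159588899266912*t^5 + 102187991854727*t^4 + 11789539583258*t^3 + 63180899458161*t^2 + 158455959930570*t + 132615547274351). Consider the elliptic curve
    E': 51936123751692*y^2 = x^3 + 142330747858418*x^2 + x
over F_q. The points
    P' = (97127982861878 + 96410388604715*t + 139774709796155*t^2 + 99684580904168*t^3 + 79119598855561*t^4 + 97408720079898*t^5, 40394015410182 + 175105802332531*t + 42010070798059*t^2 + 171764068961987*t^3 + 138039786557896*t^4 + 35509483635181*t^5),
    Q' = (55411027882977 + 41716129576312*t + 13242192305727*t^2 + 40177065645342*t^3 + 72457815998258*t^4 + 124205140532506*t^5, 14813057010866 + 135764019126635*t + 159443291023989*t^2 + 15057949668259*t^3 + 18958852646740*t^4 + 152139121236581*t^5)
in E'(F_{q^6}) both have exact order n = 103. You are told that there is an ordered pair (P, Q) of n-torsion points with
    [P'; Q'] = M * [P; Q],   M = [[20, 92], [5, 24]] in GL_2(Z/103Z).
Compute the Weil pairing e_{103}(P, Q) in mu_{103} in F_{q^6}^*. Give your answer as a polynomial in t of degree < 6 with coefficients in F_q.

129879650509752 + 166373610401974*t + 109506563487356*t^2 + 168554678903138*t^3 + 97134473710695*t^4 + 106809821816496*t^5

Since e_{103}(P,P)=e_{103}(Q,Q)=1 and e_{103}(Q,P)=e_{103}(P,Q)^{-1}, expanding e_{103}(20*P + 92*Q,5*P + 24*Q) leaves e(P,Q)^det(M).
det(M) mod 103 = 20; its inverse in (Z/103)^* is 67 (check: 20*67 mod 103 = 1).
Set x_W=2283238751738*u+23481180576029, y_W=2283238751738*v; then E': y_W^2=x_W^3+151003882537466*x_W+141287589731030.
Build f_{103,P'} and f_{103,Q'} via the 7-bit ladder of 103=1100111_2; evaluate at shifted divisors; quotient in F_{176221148694181^6}.
So e_{103}(P',Q') = 126987637832347 + 42144449336732*t + 159274843295106*t^2 + 163915761355871*t^3 + 169745131684429*t^4 + 56656664391149*t^5.
e_{103}(P,Q) = (126987637832347 + 42144449336732*t + 159274843295106*t^2 + 163915761355871*t^3 + 169745131684429*t^4 + 56656664391149*t^5)^{67} = 129879650509752 + 166373610401974*t + 109506563487356*t^2 + 168554678903138*t^3 + 97134473710695*t^4 + 106809821816496*t^5.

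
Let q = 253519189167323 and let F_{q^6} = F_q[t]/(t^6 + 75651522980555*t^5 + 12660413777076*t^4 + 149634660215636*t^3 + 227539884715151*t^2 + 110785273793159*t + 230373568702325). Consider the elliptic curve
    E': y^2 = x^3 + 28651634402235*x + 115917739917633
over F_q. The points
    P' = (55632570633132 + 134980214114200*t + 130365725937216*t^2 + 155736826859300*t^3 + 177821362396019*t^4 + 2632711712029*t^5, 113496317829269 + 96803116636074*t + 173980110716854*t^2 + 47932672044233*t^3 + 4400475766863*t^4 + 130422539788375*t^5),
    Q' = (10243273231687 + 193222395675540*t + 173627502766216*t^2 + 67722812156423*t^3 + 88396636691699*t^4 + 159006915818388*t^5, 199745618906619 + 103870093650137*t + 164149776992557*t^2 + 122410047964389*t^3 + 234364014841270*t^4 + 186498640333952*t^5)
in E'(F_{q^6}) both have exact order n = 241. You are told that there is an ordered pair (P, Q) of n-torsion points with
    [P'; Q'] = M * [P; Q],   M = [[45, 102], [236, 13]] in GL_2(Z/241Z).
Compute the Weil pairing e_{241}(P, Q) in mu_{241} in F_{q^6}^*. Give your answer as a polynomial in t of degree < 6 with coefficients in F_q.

182727836944875 + 229544992986316*t + 122468983817562*t^2 + 88955722204947*t^3 + 2950943437814*t^4 + 201651542492308*t^5

e_{241} is bilinear + alternating on E[241], so e_{241}(45*P + 102*Q, 236*P + 13*Q) = e_{241}(P,Q)^(45*13-102*236).
Inverting 131 mod 241: 46. Thus e_{241}(P,Q) = e(P',Q')^{46}.
Miller loop for e_{241} over F_{253519189167323^6}: bits of 241 = 11110001; 7 double steps + 4 add steps, l/v at each.
The quotient is 69528378073561 + 140924577118434*t + 116083755436217*t^2 + 30845050752600*t^3 + 211971043887478*t^4 + 58033097190415*t^5.
(69528378073561 + 140924577118434*t + 116083755436217*t^2 + 30845050752600*t^3 + 211971043887478*t^4 + 58033097190415*t^5)^{46} mod (253519189167323,f) = 182727836944875 + 229544992986316*t + 122468983817562*t^2 + 88955722204947*t^3 + 2950943437814*t^4 + 201651542492308*t^5.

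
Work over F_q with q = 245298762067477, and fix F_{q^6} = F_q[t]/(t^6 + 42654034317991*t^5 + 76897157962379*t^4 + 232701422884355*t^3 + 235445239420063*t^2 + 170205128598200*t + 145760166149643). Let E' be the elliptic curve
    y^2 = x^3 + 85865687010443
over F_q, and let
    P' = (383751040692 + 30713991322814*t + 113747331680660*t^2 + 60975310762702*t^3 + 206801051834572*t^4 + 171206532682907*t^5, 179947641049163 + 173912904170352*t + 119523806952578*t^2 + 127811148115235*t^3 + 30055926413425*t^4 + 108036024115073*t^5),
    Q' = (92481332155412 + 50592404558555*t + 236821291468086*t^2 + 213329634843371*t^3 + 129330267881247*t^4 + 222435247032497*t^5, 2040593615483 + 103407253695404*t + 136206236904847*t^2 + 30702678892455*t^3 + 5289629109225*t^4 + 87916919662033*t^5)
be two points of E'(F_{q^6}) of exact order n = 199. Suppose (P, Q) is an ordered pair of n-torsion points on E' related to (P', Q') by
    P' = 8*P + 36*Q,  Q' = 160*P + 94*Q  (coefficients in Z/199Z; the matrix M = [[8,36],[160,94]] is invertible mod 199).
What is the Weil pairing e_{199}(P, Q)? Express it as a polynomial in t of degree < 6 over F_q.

218826870926753 + 168456839733790*t + 95916079238333*t^2 + 238259579524818*t^3 + 85171204222668*t^4 + 136646937784561*t^5

The 199-Weil pairing on E[199] over F_{245298762067477} is alternating-bilinear: e_{199}(P',Q') = e_{199}(P,Q)^det(M).
Hence e(P,Q) = e(P',Q')^{6} where 6 = 166^{-1} mod 199.
8-bit Miller (11000111) on E'/F_{245298762067477} with a'=0, b'=85865687010443: accumulate tangent/chord ratios at Q'+S and P'+S'.
Result: e(P',Q') = 76807318175745 + 171649608656726*t + 75552875305132*t^2 + 1926491463021*t^3 + 110518391895167*t^4 + 244511293779541*t^5.
Thus e_{199}(P,Q) = 218826870926753 + 168456839733790*t + 95916079238333*t^2 + 238259579524818*t^3 + 85171204222668*t^4 + 136646937784561*t^5.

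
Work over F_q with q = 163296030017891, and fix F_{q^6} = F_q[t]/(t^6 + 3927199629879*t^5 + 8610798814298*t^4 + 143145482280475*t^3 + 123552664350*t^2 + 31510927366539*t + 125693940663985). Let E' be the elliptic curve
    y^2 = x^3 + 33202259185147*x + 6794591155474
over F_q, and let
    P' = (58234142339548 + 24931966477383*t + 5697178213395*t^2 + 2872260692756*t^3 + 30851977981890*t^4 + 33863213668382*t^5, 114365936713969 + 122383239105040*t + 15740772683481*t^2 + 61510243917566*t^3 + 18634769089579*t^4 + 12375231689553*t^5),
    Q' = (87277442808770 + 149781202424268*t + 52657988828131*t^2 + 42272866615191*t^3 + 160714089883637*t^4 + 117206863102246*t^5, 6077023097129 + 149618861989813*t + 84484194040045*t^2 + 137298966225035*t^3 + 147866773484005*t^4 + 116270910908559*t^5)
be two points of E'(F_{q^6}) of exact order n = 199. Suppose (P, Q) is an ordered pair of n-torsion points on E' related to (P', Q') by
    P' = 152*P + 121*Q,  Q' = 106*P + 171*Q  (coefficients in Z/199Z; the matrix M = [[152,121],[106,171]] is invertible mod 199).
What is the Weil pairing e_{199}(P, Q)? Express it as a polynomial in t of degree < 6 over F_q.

Since e_{199}(P,P)=e_{199}(Q,Q)=1 and e_{199}(Q,P)=e_{199}(P,Q)^{-1}, expanding e_{199}(152*P + 121*Q,106*P + 171*Q) leaves e(P,Q)^det(M).
So e_{199}(P,Q) = e_{199}(P',Q')^{56}, since 32*56 = 1 mod 199.
8-bit Miller (11000111) on E'/F_{163296030017891} with a'=33202259185147, b'=6794591155474: accumulate tangent/chord ratios at Q'+S and P'+S'.
e_{199}(P',Q') = 126344565122778 + 121378730442318*t + 156394489027874*t^2 + 97863927547639*t^3 + 154680902872774*t^4 + 148109401640104*t^5.
e_{199}(P,Q) = (126344565122778 + 121378730442318*t + 156394489027874*t^2 + 97863927547639*t^3 + 154680902872774*t^4 + 148109401640104*t^5)^{56} = 18051829156611 + 115632033166135*t + 135259355409219*t^2 + 119805145322419*t^3 + 21397836621993*t^4 + 151962037196553*t^5.

18051829156611 + 115632033166135*t + 135259355409219*t^2 + 119805145322419*t^3 + 21397836621993*t^4 + 151962037196553*t^5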